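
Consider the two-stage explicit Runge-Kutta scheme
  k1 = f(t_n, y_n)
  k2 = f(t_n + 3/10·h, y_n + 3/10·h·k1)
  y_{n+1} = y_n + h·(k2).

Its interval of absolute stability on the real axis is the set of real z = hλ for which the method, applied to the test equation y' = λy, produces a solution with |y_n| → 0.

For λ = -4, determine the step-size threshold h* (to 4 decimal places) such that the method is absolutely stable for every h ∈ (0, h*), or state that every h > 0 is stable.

(-3.3333,0); λ=-4 ⇒ h* = (10/3)/4 = 0.8333.

Set f=λy, z=hλ:
  k1=λy_n ⇒ h·k1=z·y_n;  k2=λ(1+3/10z)y_n ⇒ h·k2=z(1+3/10z)y_n
  y_{n+1}/y_n = 1 + z(1+3/10z) = 1 + z + 3/10z²
  R(z) = 1 + z + 3/10z².

Need |R(x)|<1, x<0.
x=-0.84: |R|=0.3717
R=1: x+3/10x²=0 ⇒ x=−10/3=-3.3333; min R=1−1/(4·3/10)=0.1667>−1
Confirm numerically:
  x=-3.203: |R|=0.87476 <1
  x=-2.613: |R|=0.43533 <1
  x=-1.862: |R|=0.17811 <1
  x=-1.391: |R|=0.18946 <1
  x=-3.889: |R|=1.64830 >1
  x=-3.712: |R|=1.42168 >1
  x=-3.523: |R|=1.20046 >1
So |R|<1 on (-3.3333, 0).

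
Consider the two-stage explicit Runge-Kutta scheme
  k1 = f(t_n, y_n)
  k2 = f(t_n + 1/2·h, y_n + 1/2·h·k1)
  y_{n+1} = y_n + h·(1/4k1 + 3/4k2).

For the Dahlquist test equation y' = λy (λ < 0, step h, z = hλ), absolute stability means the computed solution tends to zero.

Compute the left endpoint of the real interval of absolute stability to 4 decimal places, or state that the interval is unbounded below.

left endpoint -2.6667.

Test eqn y'=λy, z=hλ:
  k1=λy_n ⇒ h·k1=z·y_n;  k2=λ(1+1/2z)y_n ⇒ h·k2=z(1+1/2z)y_n
  y_{n+1}/y_n = 1 + 1/4z + 3/4z(1+1/2z) = 1 + z + 3/8z²
  Hence R(z) = 1 + z + 3/8z².

Need |R(x)|<1, x<0.
x=-1.47: |R|=0.3403
R=1: x+3/8x²=0 ⇒ x=−8/3=-2.6667; min R=1−1/(4·3/8)=0.3333>−1
Confirm numerically:
  x=-2.623: |R|=0.95705 <1
  x=-2.234: |R|=0.63753 <1
  x=-1.987: |R|=0.49356 <1
  x=-3.151: |R|=1.57230 >1
  x=-2.840: |R|=1.18460 >1
So |R|<1 on (-2.6667, 0).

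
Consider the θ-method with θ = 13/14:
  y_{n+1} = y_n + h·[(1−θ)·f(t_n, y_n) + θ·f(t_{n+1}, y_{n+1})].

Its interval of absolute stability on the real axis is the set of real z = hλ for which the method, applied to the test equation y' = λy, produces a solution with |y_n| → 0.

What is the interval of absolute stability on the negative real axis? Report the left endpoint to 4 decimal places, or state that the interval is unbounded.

(−∞, 0) — no finite endpoint.

Test eqn y'=λy, z=hλ:
  y_{n+1} = y_n + z·[1/14·y_n + 13/14·y_{n+1}] ⇒ (1 − 13/14z)y_{n+1} = (1 + 1/14z)y_n
  ⇒ R(z) = (1 + 1/14z)/(1 − 13/14z).

Solve |R(x)|<1 on ℝ⁻.
x=-0.79: |R|=0.5443
x=-2: |R|=0.3000
x=-10: |R|=0.0278
x=-100: |R|=0.0654
θ=13/14≥1/2 ⇒ |1+1/14x|<|1−13/14x| ∀x<0 ⇒ stable on all of ℝ⁻.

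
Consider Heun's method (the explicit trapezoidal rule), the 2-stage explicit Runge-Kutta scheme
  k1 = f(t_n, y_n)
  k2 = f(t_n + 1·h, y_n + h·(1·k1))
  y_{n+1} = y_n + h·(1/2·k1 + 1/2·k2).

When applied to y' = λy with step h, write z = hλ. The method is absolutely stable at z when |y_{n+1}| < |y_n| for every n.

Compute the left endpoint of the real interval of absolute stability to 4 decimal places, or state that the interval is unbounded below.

z* = -2.0000.

On y'=λy, z=hλ:
  order 2, 2-stage ⇒ R(z)=1+z+z^2/2
  (e.g. R(-1.75)=0.78125, |R|=0.78125)

Solve |R(x)|<1 on ℝ⁻.
x=-1.75: |R|=0.7812
|R(-2.23)|=1.2565 |R(-1.55)|=0.6513 |R(-1.18)|=0.5162
Bisect:
  x_lo=-2.8668 |R|=2.2425  x_hi=-0.1839 |R|=0.8330
  mid=-1.52537 |R|=0.63801 →hi
  mid=-2.19609 |R|=1.21531 →lo
  mid=-1.86073 |R|=0.87043 →hi
  mid=-2.02841 |R|=1.02881 →lo
  mid=-1.94457 |R|=0.94611 →hi
  mid=-1.98649 |R|=0.98658 →hi
  mid=-2.00745 |R|=1.00748 →lo
  ...
  [-2.00008,-1.99992] ⇒ x*=-2.0000
Interval (-2.0000, 0).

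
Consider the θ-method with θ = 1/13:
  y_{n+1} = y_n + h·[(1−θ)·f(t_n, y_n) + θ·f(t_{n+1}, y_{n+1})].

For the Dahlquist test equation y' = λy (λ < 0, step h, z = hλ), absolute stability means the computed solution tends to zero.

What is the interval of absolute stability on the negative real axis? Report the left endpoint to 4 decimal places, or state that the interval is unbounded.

z∈(-2.3636,0).

On y'=λy, z=hλ:
  y_{n+1} = y_n + z·[12/13·y_n + 1/13·y_{n+1}] ⇒ (1 − 1/13z)y_{n+1} = (1 + 12/13z)y_n
  R(z) = (1 + 12/13z)/(1 − 1/13z).

Solve |R(x)|<1 on ℝ⁻.
x=-1.62: |R|=0.4405
R=−1: 1+12/13x = −1+1/13x ⇒ -11/13x=2 ⇒ x=2/(-11/13)=-2.3636
Confirm numerically:
  x=-2.208: |R|=0.88743 <1
  x=-2.028: |R|=0.75433 <1
  x=-1.909: |R|=0.66457 <1
  x=-1.832: |R|=0.60572 <1
  x=-2.862: |R|=1.34561 >1
  x=-2.679: |R|=1.22125 >1
Stable set (-2.3636, 0).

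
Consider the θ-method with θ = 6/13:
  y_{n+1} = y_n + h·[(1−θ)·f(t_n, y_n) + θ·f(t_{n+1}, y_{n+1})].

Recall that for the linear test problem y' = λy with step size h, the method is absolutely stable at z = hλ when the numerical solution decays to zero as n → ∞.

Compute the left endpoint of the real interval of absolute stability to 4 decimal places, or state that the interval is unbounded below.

On y'=λy, z=hλ:
  y_{n+1} = y_n + z·[7/13·y_n + 6/13·y_{n+1}] ⇒ (1 − 6/13z)y_{n+1} = (1 + 7/13z)y_n
  ⇒ R(z) = (1 + 7/13z)/(1 − 6/13z).

Need |R(x)|<1, x<0.
x=-0.89: |R|=0.3691
R=−1: 1+7/13x = −1+6/13x ⇒ -1/13x=2 ⇒ x=2/(-1/13)=-26.0000
Confirm numerically:
  x=-22.822: |R|=0.97880 <1
  x=-20.486: |R|=0.95943 <1
  x=-13.316: |R|=0.86346 <1
  x=-26.408: |R|=1.00238 >1
  x=-26.372: |R|=1.00217 >1
Stable set (-26.0000, 0).

left endpoint -26.0000.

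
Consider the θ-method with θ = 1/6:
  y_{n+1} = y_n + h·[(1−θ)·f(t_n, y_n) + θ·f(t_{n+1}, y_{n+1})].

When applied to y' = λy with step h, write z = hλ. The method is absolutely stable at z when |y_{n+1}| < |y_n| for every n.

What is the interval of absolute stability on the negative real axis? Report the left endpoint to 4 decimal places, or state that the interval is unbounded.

On y'=λy, z=hλ:
  y_{n+1} = y_n + z·[5/6·y_n + 1/6·y_{n+1}] ⇒ (1 − 1/6z)y_{n+1} = (1 + 5/6z)y_n
  so R(z) = (1 + 5/6z)/(1 − 1/6z).

Boundary: |R(x)|=1, x<0.
x=-1.62: |R|=0.2756
R=−1: 1+5/6x = −1+1/6x ⇒ -2/3x=2 ⇒ x=2/(-2/3)=-3.0000
Confirm numerically:
  x=-2.601: |R|=0.81444 <1
  x=-1.917: |R|=0.45282 <1
  x=-1.495: |R|=0.19680 <1
  x=-3.557: |R|=1.23313 >1
  x=-3.400: |R|=1.17021 >1
So |R|<1 on (-3.0000, 0).

(-3.0000, 0).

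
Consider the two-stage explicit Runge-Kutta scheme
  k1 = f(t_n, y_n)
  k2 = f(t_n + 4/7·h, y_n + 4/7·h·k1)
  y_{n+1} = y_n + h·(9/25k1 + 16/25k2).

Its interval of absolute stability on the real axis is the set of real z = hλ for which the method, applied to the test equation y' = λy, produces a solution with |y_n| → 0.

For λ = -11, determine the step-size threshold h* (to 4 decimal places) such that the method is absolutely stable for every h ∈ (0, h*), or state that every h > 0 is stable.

Test eqn y'=λy, z=hλ:
  k1=λy_n ⇒ h·k1=z·y_n;  k2=λ(1+4/7z)y_n ⇒ h·k2=z(1+4/7z)y_n
  y_{n+1}/y_n = 1 + 9/25z + 16/25z(1+4/7z) = 1 + z + 64/175z²
  ⇒ R(z) = 1 + z + 64/175z².

Need |R(x)|<1, x<0.
x=-0.64: |R|=0.5098
R=1: x+64/175x²=0 ⇒ x=−175/64=-2.7344; min R=1−1/(4·64/175)=0.3164>−1
Confirm numerically:
  x=-2.708: |R|=0.97388 <1
  x=-1.650: |R|=0.34566 <1
  x=-1.431: |R|=0.31790 <1
  x=-3.290: |R|=1.66853 >1
  x=-3.116: |R|=1.43489 >1
  x=-2.960: |R|=1.24424 >1
Interval (-2.7344, 0).

(-2.7344,0); λ=-11 ⇒ h* = (175/64)/11 = 0.2486.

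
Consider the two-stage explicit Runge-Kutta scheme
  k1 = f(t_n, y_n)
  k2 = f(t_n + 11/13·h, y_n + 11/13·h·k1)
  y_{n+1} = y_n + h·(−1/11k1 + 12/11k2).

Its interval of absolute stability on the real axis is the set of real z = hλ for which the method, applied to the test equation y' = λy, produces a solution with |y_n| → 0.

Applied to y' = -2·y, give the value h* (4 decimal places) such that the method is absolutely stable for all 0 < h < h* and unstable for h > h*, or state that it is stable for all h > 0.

On y'=λy, z=hλ:
  k1=λy_n ⇒ h·k1=z·y_n;  k2=λ(1+11/13z)y_n ⇒ h·k2=z(1+11/13z)y_n
  y_{n+1}/y_n = 1 − 1/11z + 12/11z(1+11/13z) = 1 + z + 12/13z²
  so R(z) = 1 + z + 12/13z².

Find x<0 with |R(x)|<1.
x=-0.86: |R|=0.8227
R=1: x+12/13x²=0 ⇒ x=−13/12=-1.0833; min R=1−1/(4·12/13)=0.7292>−1
Confirm numerically:
  x=-0.894: |R|=0.84376 <1
  x=-0.877: |R|=0.83297 <1
  x=-0.654: |R|=0.74081 <1
  x=-1.624: |R|=1.81050 >1
  x=-1.368: |R|=1.35947 >1
Stable set (-1.0833, 0).

(-1.0833,0); λ=-2 ⇒ h* = (13/12)/2 = 0.5417.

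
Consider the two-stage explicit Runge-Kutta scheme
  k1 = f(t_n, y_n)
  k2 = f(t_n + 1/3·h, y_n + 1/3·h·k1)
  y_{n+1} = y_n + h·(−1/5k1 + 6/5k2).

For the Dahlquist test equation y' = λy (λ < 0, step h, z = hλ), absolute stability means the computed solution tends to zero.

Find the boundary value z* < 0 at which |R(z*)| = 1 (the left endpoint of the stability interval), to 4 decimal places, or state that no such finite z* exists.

left endpoint -2.5000.

With y'=λy (z=hλ):
  k1=λy_n ⇒ h·k1=z·y_n;  k2=λ(1+1/3z)y_n ⇒ h·k2=z(1+1/3z)y_n
  y_{n+1}/y_n = 1 − 1/5z + 6/5z(1+1/3z) = 1 + z + 2/5z²
  Hence R(z) = 1 + z + 2/5z².

Find x<0 with |R(x)|<1.
x=-1.07: |R|=0.3880
R=1: x+2/5x²=0 ⇒ x=−5/2=-2.5000; min R=1−1/(4·2/5)=0.3750>−1
Confirm numerically:
  x=-2.371: |R|=0.87766 <1
  x=-1.959: |R|=0.57607 <1
  x=-1.909: |R|=0.54871 <1
  x=-2.873: |R|=1.42865 >1
  x=-2.868: |R|=1.42217 >1
Interval (-2.5000, 0).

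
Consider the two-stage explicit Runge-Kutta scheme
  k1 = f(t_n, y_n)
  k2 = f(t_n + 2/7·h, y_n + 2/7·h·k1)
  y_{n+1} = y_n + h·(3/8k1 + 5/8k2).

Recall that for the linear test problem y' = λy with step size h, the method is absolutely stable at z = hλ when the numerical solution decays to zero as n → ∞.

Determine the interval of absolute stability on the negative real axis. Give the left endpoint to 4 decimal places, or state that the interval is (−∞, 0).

With y'=λy (z=hλ):
  k1=λy_n ⇒ h·k1=z·y_n;  k2=λ(1+2/7z)y_n ⇒ h·k2=z(1+2/7z)y_n
  y_{n+1}/y_n = 1 + 3/8z + 5/8z(1+2/7z) = 1 + z + 5/28z²
  R(z) = 1 + z + 5/28z².

Boundary: |R(x)|=1, x<0.
x=-1.21: |R|=0.0514
R=1: x+5/28x²=0 ⇒ x=−28/5=-5.6000; min R=1−1/(4·5/28)=-0.4000>−1
Confirm numerically:
  x=-5.369: |R|=0.77853 <1
  x=-5.249: |R|=0.67100 <1
  x=-2.691: |R|=0.39788 <1
  x=-2.339: |R|=0.36205 <1
  x=-6.028: |R|=1.46071 >1
  x=-5.859: |R|=1.27098 >1
So |R|<1 on (-5.6000, 0).

(-5.6000, 0).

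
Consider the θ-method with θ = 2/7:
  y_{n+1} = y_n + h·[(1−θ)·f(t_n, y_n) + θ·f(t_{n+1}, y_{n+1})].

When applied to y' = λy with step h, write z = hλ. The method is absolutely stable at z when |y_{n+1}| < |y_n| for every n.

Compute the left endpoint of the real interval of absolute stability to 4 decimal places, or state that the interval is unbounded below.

left endpoint -4.6667.

With y'=λy (z=hλ):
  y_{n+1} = y_n + z·[5/7·y_n + 2/7·y_{n+1}] ⇒ (1 − 2/7z)y_{n+1} = (1 + 5/7z)y_n
  so R(z) = (1 + 5/7z)/(1 − 2/7z).

Solve |R(x)|<1 on ℝ⁻.
x=-1.74: |R|=0.1622
R=−1: 1+5/7x = −1+2/7x ⇒ -3/7x=2 ⇒ x=2/(-3/7)=-4.6667
Confirm numerically:
  x=-3.847: |R|=0.83265 <1
  x=-2.432: |R|=0.43493 <1
  x=-2.400: |R|=0.42373 <1
  x=-5.010: |R|=1.06052 >1
  x=-4.819: |R|=1.02747 >1
  x=-4.793: |R|=1.02285 >1
Stable set (-4.6667, 0).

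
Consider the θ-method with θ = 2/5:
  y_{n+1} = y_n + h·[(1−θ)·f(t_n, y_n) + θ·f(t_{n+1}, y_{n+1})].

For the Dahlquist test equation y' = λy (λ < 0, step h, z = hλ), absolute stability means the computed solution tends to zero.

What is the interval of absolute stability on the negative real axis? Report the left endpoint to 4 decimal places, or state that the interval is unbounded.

(-10.0000, 0).

Set f=λy, z=hλ:
  y_{n+1} = y_n + z·[3/5·y_n + 2/5·y_{n+1}] ⇒ (1 − 2/5z)y_{n+1} = (1 + 3/5z)y_n
  ⇒ R(z) = (1 + 3/5z)/(1 − 2/5z).

Find x<0 with |R(x)|<1.
x=-1.79: |R|=0.0431
R=−1: 1+3/5x = −1+2/5x ⇒ -1/5x=2 ⇒ x=2/(-1/5)=-10.0000
Confirm numerically:
  x=-9.634: |R|=0.98492 <1
  x=-7.491: |R|=0.87444 <1
  x=-7.000: |R|=0.84211 <1
  x=-10.532: |R|=1.02041 >1
  x=-10.455: |R|=1.01756 >1
  x=-10.023: |R|=1.00092 >1
Interval (-10.0000, 0).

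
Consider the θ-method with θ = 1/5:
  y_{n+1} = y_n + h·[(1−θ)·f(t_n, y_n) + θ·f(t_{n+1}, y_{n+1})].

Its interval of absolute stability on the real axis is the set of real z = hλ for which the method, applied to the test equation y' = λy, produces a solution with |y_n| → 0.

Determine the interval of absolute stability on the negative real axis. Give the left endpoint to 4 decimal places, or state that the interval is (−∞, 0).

(-3.3333, 0).

With y'=λy (z=hλ):
  y_{n+1} = y_n + z·[4/5·y_n + 1/5·y_{n+1}] ⇒ (1 − 1/5z)y_{n+1} = (1 + 4/5z)y_n
  so R(z) = (1 + 4/5z)/(1 − 1/5z).

Need |R(x)|<1, x<0.
x=-1.09: |R|=0.1051
R=−1: 1+4/5x = −1+1/5x ⇒ -3/5x=2 ⇒ x=2/(-3/5)=-3.3333
Confirm numerically:
  x=-3.267: |R|=0.97593 <1
  x=-3.105: |R|=0.91548 <1
  x=-2.094: |R|=0.47590 <1
  x=-1.672: |R|=0.25300 <1
  x=-3.918: |R|=1.19668 >1
  x=-3.718: |R|=1.13237 >1
So |R|<1 on (-3.3333, 0).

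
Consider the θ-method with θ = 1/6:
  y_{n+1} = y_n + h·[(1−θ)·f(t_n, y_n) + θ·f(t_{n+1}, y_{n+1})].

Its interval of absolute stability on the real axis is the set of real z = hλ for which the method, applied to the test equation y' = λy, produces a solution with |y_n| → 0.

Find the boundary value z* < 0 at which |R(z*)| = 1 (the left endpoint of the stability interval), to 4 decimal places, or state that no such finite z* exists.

Test eqn y'=λy, z=hλ:
  y_{n+1} = y_n + z·[5/6·y_n + 1/6·y_{n+1}] ⇒ (1 − 1/6z)y_{n+1} = (1 + 5/6z)y_n
  Hence R(z) = (1 + 5/6z)/(1 − 1/6z).

Solve |R(x)|<1 on ℝ⁻.
x=-0.66: |R|=0.4054
R=−1: 1+5/6x = −1+1/6x ⇒ -2/3x=2 ⇒ x=2/(-2/3)=-3.0000
Confirm numerically:
  x=-2.767: |R|=0.89369 <1
  x=-2.142: |R|=0.57848 <1
  x=-1.715: |R|=0.33377 <1
  x=-1.657: |R|=0.29842 <1
  x=-3.550: |R|=1.23037 >1
  x=-3.533: |R|=1.22364 >1
  x=-3.022: |R|=1.00975 >1
Interval (-3.0000, 0).

z* = -3.0000.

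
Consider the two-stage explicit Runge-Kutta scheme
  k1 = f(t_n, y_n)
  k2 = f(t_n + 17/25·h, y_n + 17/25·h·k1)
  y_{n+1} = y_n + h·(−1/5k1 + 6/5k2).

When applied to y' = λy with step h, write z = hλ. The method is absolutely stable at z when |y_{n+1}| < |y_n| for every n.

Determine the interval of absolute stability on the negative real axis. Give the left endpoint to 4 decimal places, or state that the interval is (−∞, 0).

Set f=λy, z=hλ:
  k1=λy_n ⇒ h·k1=z·y_n;  k2=λ(1+17/25z)y_n ⇒ h·k2=z(1+17/25z)y_n
  y_{n+1}/y_n = 1 − 1/5z + 6/5z(1+17/25z) = 1 + z + 102/125z²
  R(z) = 1 + z + 102/125z².

Find x<0 with |R(x)|<1.
x=-0.51: |R|=0.7022
R=1: x+102/125x²=0 ⇒ x=−125/102=-1.2255; min R=1−1/(4·102/125)=0.6936>−1
Confirm numerically:
  x=-0.874: |R|=0.74932 <1
  x=-0.853: |R|=0.74073 <1
  x=-0.794: |R|=0.72044 <1
  x=-0.623: |R|=0.69371 <1
  x=-1.750: |R|=1.74900 >1
  x=-1.724: |R|=1.70130 >1
  x=-1.648: |R|=1.56818 >1
So |R|<1 on (-1.2255, 0).

(-1.2255, 0).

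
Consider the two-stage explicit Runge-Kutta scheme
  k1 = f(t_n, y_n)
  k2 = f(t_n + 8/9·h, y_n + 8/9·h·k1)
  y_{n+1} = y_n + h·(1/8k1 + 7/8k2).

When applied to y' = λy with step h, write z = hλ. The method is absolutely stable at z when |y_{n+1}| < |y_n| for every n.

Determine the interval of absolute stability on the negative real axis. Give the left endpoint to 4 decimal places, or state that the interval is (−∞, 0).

z∈(-1.2857,0).

Set f=λy, z=hλ:
  k1=λy_n ⇒ h·k1=z·y_n;  k2=λ(1+8/9z)y_n ⇒ h·k2=z(1+8/9z)y_n
  y_{n+1}/y_n = 1 + 1/8z + 7/8z(1+8/9z) = 1 + z + 7/9z²
  so R(z) = 1 + z + 7/9z².

Boundary: |R(x)|=1, x<0.
x=-1.18: |R|=0.9030
R=1: x+7/9x²=0 ⇒ x=−9/7=-1.2857; min R=1−1/(4·7/9)=0.6786>−1
Confirm numerically:
  x=-1.015: |R|=0.78629 <1
  x=-0.896: |R|=0.72841 <1
  x=-0.856: |R|=0.71391 <1
  x=-0.715: |R|=0.68262 <1
  x=-1.636: |R|=1.44572 >1
  x=-1.326: |R|=1.04155 >1
Stable set (-1.2857, 0).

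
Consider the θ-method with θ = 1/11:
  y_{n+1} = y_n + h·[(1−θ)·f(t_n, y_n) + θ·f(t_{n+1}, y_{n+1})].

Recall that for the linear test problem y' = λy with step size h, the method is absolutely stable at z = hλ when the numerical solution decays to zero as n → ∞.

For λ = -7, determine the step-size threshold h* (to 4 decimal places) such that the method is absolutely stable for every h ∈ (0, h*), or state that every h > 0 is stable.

Test eqn y'=λy, z=hλ:
  y_{n+1} = y_n + z·[10/11·y_n + 1/11·y_{n+1}] ⇒ (1 − 1/11z)y_{n+1} = (1 + 10/11z)y_n
  ⇒ R(z) = (1 + 10/11z)/(1 − 1/11z).

Find x<0 with |R(x)|<1.
x=-1.12: |R|=0.0165
R=−1: 1+10/11x = −1+1/11x ⇒ -9/11x=2 ⇒ x=2/(-9/11)=-2.4444
Confirm numerically:
  x=-1.677: |R|=0.45516 <1
  x=-1.584: |R|=0.38462 <1
  x=-1.479: |R|=0.30371 <1
  x=-1.415: |R|=0.25373 <1
  x=-2.865: |R|=1.27299 >1
  x=-2.855: |R|=1.26669 >1
  x=-2.706: |R|=1.17175 >1
Interval (-2.4444, 0).

(-2.4444,0); λ=-7 ⇒ h* = (22/9)/7 = 0.3492.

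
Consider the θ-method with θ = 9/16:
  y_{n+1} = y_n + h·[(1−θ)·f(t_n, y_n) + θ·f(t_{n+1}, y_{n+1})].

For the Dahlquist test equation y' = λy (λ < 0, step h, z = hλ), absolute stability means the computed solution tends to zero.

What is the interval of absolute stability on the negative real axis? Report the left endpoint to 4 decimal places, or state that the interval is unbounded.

interval (−∞, 0).

With y'=λy (z=hλ):
  y_{n+1} = y_n + z·[7/16·y_n + 9/16·y_{n+1}] ⇒ (1 − 9/16z)y_{n+1} = (1 + 7/16z)y_n
  Hence R(z) = (1 + 7/16z)/(1 − 9/16z).

Need |R(x)|<1, x<0.
x=-1.55: |R|=0.1720
x=-2: |R|=0.0588
x=-10: |R|=0.5094
x=-100: |R|=0.7467
θ=9/16≥1/2 ⇒ |1+7/16x|<|1−9/16x| ∀x<0 ⇒ unbounded interval.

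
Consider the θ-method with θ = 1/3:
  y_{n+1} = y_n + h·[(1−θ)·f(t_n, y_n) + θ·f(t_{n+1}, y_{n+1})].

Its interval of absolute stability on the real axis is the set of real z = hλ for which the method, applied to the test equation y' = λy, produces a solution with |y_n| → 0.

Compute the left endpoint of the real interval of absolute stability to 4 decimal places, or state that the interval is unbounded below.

Set f=λy, z=hλ:
  y_{n+1} = y_n + z·[2/3·y_n + 1/3·y_{n+1}] ⇒ (1 − 1/3z)y_{n+1} = (1 + 2/3z)y_n
  R(z) = (1 + 2/3z)/(1 − 1/3z).

Boundary: |R(x)|=1, x<0.
x=-1.01: |R|=0.2444
R=−1: 1+2/3x = −1+1/3x ⇒ -1/3x=2 ⇒ x=2/(-1/3)=-6.0000
Confirm numerically:
  x=-5.402: |R|=0.92883 <1
  x=-4.627: |R|=0.81998 <1
  x=-4.487: |R|=0.79792 <1
  x=-3.976: |R|=0.70986 <1
  x=-6.443: |R|=1.04691 >1
  x=-6.326: |R|=1.03496 >1
Interval (-6.0000, 0).

z* = -6.0000.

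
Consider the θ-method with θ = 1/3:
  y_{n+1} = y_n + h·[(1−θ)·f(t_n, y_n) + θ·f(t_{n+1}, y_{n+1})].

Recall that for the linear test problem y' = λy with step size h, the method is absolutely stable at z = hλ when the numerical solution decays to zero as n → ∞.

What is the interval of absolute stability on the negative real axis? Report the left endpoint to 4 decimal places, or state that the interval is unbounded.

With y'=λy (z=hλ):
  y_{n+1} = y_n + z·[2/3·y_n + 1/3·y_{n+1}] ⇒ (1 − 1/3z)y_{n+1} = (1 + 2/3z)y_n
  ⇒ R(z) = (1 + 2/3z)/(1 − 1/3z).

Find x<0 with |R(x)|<1.
x=-1.66: |R|=0.0687
R=−1: 1+2/3x = −1+1/3x ⇒ -1/3x=2 ⇒ x=2/(-1/3)=-6.0000
Confirm numerically:
  x=-5.708: |R|=0.96647 <1
  x=-4.054: |R|=0.72413 <1
  x=-2.668: |R|=0.41214 <1
  x=-6.580: |R|=1.06054 >1
  x=-6.251: |R|=1.02713 >1
  x=-6.201: |R|=1.02185 >1
So |R|<1 on (-6.0000, 0).

(-6.0000, 0).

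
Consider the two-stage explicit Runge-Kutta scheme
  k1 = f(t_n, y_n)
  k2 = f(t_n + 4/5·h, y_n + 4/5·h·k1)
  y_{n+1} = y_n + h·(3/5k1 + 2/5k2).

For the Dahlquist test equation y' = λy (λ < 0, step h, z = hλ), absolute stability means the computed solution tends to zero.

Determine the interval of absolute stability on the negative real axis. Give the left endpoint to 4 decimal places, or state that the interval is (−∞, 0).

(-3.1250, 0).

Set f=λy, z=hλ:
  k1=λy_n ⇒ h·k1=z·y_n;  k2=λ(1+4/5z)y_n ⇒ h·k2=z(1+4/5z)y_n
  y_{n+1}/y_n = 1 + 3/5z + 2/5z(1+4/5z) = 1 + z + 8/25z²
  so R(z) = 1 + z + 8/25z².

Find x<0 with |R(x)|<1.
x=-0.93: |R|=0.3468
R=1: x+8/25x²=0 ⇒ x=−25/8=-3.1250; min R=1−1/(4·8/25)=0.2188>−1
Confirm numerically:
  x=-2.018: |R|=0.28514 <1
  x=-1.971: |R|=0.27215 <1
  x=-1.870: |R|=0.24901 <1
  x=-1.432: |R|=0.22420 <1
  x=-3.717: |R|=1.70415 >1
  x=-3.521: |R|=1.44618 >1
  x=-3.244: |R|=1.12353 >1
So |R|<1 on (-3.1250, 0).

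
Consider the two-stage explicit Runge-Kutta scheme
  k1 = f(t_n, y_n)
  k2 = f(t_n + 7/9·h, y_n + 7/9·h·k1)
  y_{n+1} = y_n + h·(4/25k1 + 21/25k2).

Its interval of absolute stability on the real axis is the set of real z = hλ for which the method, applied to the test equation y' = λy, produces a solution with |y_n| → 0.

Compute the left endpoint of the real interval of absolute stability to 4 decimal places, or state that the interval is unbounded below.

z* = -1.5306.

Test eqn y'=λy, z=hλ:
  k1=λy_n ⇒ h·k1=z·y_n;  k2=λ(1+7/9z)y_n ⇒ h·k2=z(1+7/9z)y_n
  y_{n+1}/y_n = 1 + 4/25z + 21/25z(1+7/9z) = 1 + z + 49/75z²
  ⇒ R(z) = 1 + z + 49/75z².

Boundary: |R(x)|=1, x<0.
x=-1.17: |R|=0.7243
R=1: x+49/75x²=0 ⇒ x=−75/49=-1.5306; min R=1−1/(4·49/75)=0.6173>−1
Confirm numerically:
  x=-1.261: |R|=0.77788 <1
  x=-1.221: |R|=0.75302 <1
  x=-1.162: |R|=0.72016 <1
  x=-0.985: |R|=0.64888 <1
  x=-1.928: |R|=1.50056 >1
  x=-1.737: |R|=1.23422 >1
Interval (-1.5306, 0).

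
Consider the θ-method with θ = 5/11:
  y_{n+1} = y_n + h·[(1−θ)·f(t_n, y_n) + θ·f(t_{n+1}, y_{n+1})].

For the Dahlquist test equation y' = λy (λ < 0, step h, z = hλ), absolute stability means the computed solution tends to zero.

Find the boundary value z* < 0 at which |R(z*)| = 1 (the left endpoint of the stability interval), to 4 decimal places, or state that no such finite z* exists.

Set f=λy, z=hλ:
  y_{n+1} = y_n + z·[6/11·y_n + 5/11·y_{n+1}] ⇒ (1 − 5/11z)y_{n+1} = (1 + 6/11z)y_n
  ⇒ R(z) = (1 + 6/11z)/(1 − 5/11z).

Find x<0 with |R(x)|<1.
x=-0.92: |R|=0.3513
R=−1: 1+6/11x = −1+5/11x ⇒ -1/11x=2 ⇒ x=2/(-1/11)=-22.0000
Confirm numerically:
  x=-21.883: |R|=0.99903 <1
  x=-13.016: |R|=0.88191 <1
  x=-11.817: |R|=0.85471 <1
  x=-22.374: |R|=1.00304 >1
  x=-22.270: |R|=1.00221 >1
  x=-22.053: |R|=1.00044 >1
So |R|<1 on (-22.0000, 0).

z* = -22.0000.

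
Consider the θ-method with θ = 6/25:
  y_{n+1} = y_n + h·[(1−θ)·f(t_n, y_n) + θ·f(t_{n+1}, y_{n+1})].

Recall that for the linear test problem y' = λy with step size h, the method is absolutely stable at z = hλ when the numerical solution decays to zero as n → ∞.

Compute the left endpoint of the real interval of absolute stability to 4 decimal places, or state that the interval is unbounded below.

Set f=λy, z=hλ:
  y_{n+1} = y_n + z·[19/25·y_n + 6/25·y_{n+1}] ⇒ (1 − 6/25z)y_{n+1} = (1 + 19/25z)y_n
  ⇒ R(z) = (1 + 19/25z)/(1 − 6/25z).

Need |R(x)|<1, x<0.
x=-1.41: |R|=0.0535
R=−1: 1+19/25x = −1+6/25x ⇒ -13/25x=2 ⇒ x=2/(-13/25)=-3.8462
Confirm numerically:
  x=-3.579: |R|=0.92527 <1
  x=-3.032: |R|=0.75495 <1
  x=-2.423: |R|=0.53207 <1
  x=-4.260: |R|=1.10641 >1
  x=-4.207: |R|=1.09337 >1
Stable set (-3.8462, 0).

z* = -3.8462.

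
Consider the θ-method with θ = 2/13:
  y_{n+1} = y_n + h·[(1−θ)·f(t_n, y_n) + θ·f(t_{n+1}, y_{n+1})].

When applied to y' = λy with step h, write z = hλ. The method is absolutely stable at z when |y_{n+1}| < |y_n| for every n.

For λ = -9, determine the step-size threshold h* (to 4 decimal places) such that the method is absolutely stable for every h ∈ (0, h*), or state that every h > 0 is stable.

Set f=λy, z=hλ:
  y_{n+1} = y_n + z·[11/13·y_n + 2/13·y_{n+1}] ⇒ (1 − 2/13z)y_{n+1} = (1 + 11/13z)y_n
  ⇒ R(z) = (1 + 11/13z)/(1 − 2/13z).

Boundary: |R(x)|=1, x<0.
x=-1.03: |R|=0.1109
R=−1: 1+11/13x = −1+2/13x ⇒ -9/13x=2 ⇒ x=2/(-9/13)=-2.8889
Confirm numerically:
  x=-1.573: |R|=0.26651 <1
  x=-1.472: |R|=0.20020 <1
  x=-1.332: |R|=0.10546 <1
  x=-3.263: |R|=1.17244 >1
  x=-2.967: |R|=1.03713 >1
Interval (-2.8889, 0).

(-2.8889,0); λ=-9 ⇒ h* = (26/9)/9 = 0.3210.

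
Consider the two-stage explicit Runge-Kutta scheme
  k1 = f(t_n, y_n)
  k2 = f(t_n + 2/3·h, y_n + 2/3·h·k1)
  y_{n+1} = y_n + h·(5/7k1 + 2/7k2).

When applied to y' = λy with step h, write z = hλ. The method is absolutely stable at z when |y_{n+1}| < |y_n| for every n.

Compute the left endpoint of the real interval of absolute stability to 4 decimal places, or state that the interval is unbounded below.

left endpoint -5.2500.

On y'=λy, z=hλ:
  k1=λy_n ⇒ h·k1=z·y_n;  k2=λ(1+2/3z)y_n ⇒ h·k2=z(1+2/3z)y_n
  y_{n+1}/y_n = 1 + 5/7z + 2/7z(1+2/3z) = 1 + z + 4/21z²
  R(z) = 1 + z + 4/21z².

Need |R(x)|<1, x<0.
x=-1.68: |R|=0.1424
R=1: x+4/21x²=0 ⇒ x=−21/4=-5.2500; min R=1−1/(4·4/21)=-0.3125>−1
Confirm numerically:
  x=-3.707: |R|=0.08950 <1
  x=-3.478: |R|=0.17391 <1
  x=-3.472: |R|=0.17585 <1
  x=-3.356: |R|=0.21072 <1
  x=-5.515: |R|=1.27838 >1
  x=-5.447: |R|=1.20439 >1
Interval (-5.2500, 0).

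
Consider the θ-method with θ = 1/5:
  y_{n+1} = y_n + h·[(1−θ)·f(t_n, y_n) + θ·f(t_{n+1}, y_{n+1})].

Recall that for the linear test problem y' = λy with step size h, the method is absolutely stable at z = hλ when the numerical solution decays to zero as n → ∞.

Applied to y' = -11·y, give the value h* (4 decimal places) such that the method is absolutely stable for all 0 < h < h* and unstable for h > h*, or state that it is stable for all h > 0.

On y'=λy, z=hλ:
  y_{n+1} = y_n + z·[4/5·y_n + 1/5·y_{n+1}] ⇒ (1 − 1/5z)y_{n+1} = (1 + 4/5z)y_n
  ⇒ R(z) = (1 + 4/5z)/(1 − 1/5z).

Find x<0 with |R(x)|<1.
x=-1.74: |R|=0.2908
R=−1: 1+4/5x = −1+1/5x ⇒ -3/5x=2 ⇒ x=2/(-3/5)=-3.3333
Confirm numerically:
  x=-2.362: |R|=0.60418 <1
  x=-1.720: |R|=0.27976 <1
  x=-1.707: |R|=0.27255 <1
  x=-3.755: |R|=1.14449 >1
  x=-3.480: |R|=1.05189 >1
Stable set (-3.3333, 0).

(-3.3333,0); λ=-11 ⇒ h* = (10/3)/11 = 0.3030.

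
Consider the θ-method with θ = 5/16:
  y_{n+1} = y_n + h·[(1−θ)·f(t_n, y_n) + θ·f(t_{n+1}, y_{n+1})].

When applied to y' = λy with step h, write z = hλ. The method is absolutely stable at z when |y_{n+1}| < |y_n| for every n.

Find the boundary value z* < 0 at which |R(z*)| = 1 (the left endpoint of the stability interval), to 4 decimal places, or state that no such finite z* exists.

left endpoint -5.3333.

Set f=λy, z=hλ:
  y_{n+1} = y_n + z·[11/16·y_n + 5/16·y_{n+1}] ⇒ (1 − 5/16z)y_{n+1} = (1 + 11/16z)y_n
  R(z) = (1 + 11/16z)/(1 − 5/16z).

Boundary: |R(x)|=1, x<0.
x=-1.27: |R|=0.0908
R=−1: 1+11/16x = −1+5/16x ⇒ -3/8x=2 ⇒ x=2/(-3/8)=-5.3333
Confirm numerically:
  x=-5.032: |R|=0.95607 <1
  x=-4.870: |R|=0.93110 <1
  x=-4.196: |R|=0.81547 <1
  x=-2.720: |R|=0.47027 <1
  x=-5.882: |R|=1.07250 >1
  x=-5.627: |R|=1.03992 >1
So |R|<1 on (-5.3333, 0).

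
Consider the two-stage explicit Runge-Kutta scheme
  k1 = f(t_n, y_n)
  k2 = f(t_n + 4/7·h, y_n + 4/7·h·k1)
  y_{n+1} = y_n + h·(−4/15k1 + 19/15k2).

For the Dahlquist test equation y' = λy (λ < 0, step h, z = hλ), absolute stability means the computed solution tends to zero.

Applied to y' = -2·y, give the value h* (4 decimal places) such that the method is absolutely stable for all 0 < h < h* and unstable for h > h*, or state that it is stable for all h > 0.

Test eqn y'=λy, z=hλ:
  k1=λy_n ⇒ h·k1=z·y_n;  k2=λ(1+4/7z)y_n ⇒ h·k2=z(1+4/7z)y_n
  y_{n+1}/y_n = 1 − 4/15z + 19/15z(1+4/7z) = 1 + z + 76/105z²
  so R(z) = 1 + z + 76/105z².

Boundary: |R(x)|=1, x<0.
x=-0.54: |R|=0.6711
R=1: x+76/105x²=0 ⇒ x=−105/76=-1.3816; min R=1−1/(4·76/105)=0.6546>−1
Confirm numerically:
  x=-1.344: |R|=0.96344 <1
  x=-0.942: |R|=0.70028 <1
  x=-0.660: |R|=0.65529 <1
  x=-0.597: |R|=0.66097 <1
  x=-1.684: |R|=1.36862 >1
  x=-1.633: |R|=1.29717 >1
  x=-1.592: |R|=1.24247 >1
Stable set (-1.3816, 0).

(-1.3816,0); λ=-2 ⇒ h* = (105/76)/2 = 0.6908.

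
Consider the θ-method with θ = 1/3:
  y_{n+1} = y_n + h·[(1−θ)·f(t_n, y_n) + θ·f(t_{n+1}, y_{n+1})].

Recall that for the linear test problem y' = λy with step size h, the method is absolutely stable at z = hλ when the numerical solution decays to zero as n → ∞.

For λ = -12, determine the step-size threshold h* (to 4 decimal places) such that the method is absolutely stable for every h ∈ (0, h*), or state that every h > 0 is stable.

(-6.0000,0); λ=-12 ⇒ h* = (6)/12 = 0.5000.

Test eqn y'=λy, z=hλ:
  y_{n+1} = y_n + z·[2/3·y_n + 1/3·y_{n+1}] ⇒ (1 − 1/3z)y_{n+1} = (1 + 2/3z)y_n
  so R(z) = (1 + 2/3z)/(1 − 1/3z).

Need |R(x)|<1, x<0.
x=-1.75: |R|=0.1053
R=−1: 1+2/3x = −1+1/3x ⇒ -1/3x=2 ⇒ x=2/(-1/3)=-6.0000
Confirm numerically:
  x=-4.756: |R|=0.83961 <1
  x=-3.851: |R|=0.68632 <1
  x=-3.682: |R|=0.65310 <1
  x=-2.758: |R|=0.43696 <1
  x=-6.393: |R|=1.04184 >1
  x=-6.086: |R|=1.00947 >1
So |R|<1 on (-6.0000, 0).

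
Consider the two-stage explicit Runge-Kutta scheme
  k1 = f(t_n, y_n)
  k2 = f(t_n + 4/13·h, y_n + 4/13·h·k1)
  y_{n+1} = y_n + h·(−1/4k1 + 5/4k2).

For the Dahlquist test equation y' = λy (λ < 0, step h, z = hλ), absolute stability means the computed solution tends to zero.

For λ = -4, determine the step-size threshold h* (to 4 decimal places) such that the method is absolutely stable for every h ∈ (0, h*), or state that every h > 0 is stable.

(-2.6000,0); λ=-4 ⇒ h* = (13/5)/4 = 0.6500.

Set f=λy, z=hλ:
  k1=λy_n ⇒ h·k1=z·y_n;  k2=λ(1+4/13z)y_n ⇒ h·k2=z(1+4/13z)y_n
  y_{n+1}/y_n = 1 − 1/4z + 5/4z(1+4/13z) = 1 + z + 5/13z²
  Hence R(z) = 1 + z + 5/13z².

Solve |R(x)|<1 on ℝ⁻.
x=-1.6: |R|=0.3846
R=1: x+5/13x²=0 ⇒ x=−13/5=-2.6000; min R=1−1/(4·5/13)=0.3500>−1
Confirm numerically:
  x=-2.089: |R|=0.58943 <1
  x=-1.821: |R|=0.45440 <1
  x=-1.578: |R|=0.37972 <1
  x=-1.536: |R|=0.37142 <1
  x=-3.060: |R|=1.54138 >1
  x=-3.027: |R|=1.49713 >1
  x=-2.681: |R|=1.08352 >1
Stable set (-2.6000, 0).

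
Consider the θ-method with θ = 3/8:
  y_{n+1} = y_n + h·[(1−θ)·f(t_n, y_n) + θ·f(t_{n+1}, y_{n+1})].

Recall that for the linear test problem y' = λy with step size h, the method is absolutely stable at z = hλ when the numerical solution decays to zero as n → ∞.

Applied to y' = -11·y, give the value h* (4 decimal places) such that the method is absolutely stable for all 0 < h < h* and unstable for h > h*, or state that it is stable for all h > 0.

(-8.0000,0); λ=-11 ⇒ h* = (8)/11 = 0.7273.

Test eqn y'=λy, z=hλ:
  y_{n+1} = y_n + z·[5/8·y_n + 3/8·y_{n+1}] ⇒ (1 − 3/8z)y_{n+1} = (1 + 5/8z)y_n
  ⇒ R(z) = (1 + 5/8z)/(1 − 3/8z).

Solve |R(x)|<1 on ℝ⁻.
x=-0.52: |R|=0.5649
R=−1: 1+5/8x = −1+3/8x ⇒ -1/4x=2 ⇒ x=2/(-1/4)=-8.0000
Confirm numerically:
  x=-5.811: |R|=0.82786 <1
  x=-4.887: |R|=0.72525 <1
  x=-4.106: |R|=0.61669 <1
  x=-8.381: |R|=1.02299 >1
  x=-8.252: |R|=1.01539 >1
  x=-8.085: |R|=1.00527 >1
Interval (-8.0000, 0).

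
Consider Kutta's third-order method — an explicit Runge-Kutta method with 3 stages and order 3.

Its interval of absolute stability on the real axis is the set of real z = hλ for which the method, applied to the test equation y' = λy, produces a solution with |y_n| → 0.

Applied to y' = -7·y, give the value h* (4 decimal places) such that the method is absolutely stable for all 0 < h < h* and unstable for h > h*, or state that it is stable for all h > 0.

(-2.5127,0); λ=-7 ⇒ h* = 0.3590.

On y'=λy, z=hλ:
  order 3, 3-stage ⇒ R(z)=1+z+z^2/2+z^3/6
  (e.g. R(-1.16)=0.25265, |R|=0.25265)

Need |R(x)|<1, x<0.
x=-1.16: |R|=0.2527
|R(-2)|=0.3333 |R(-1.91)|=0.2473 |R(-0.51)|=0.5979
Bisect:
  x_lo=-2.8159 |R|=1.5727  x_hi=-0.3519 |R|=0.7028
  mid=-1.58391 |R|=0.00820 →hi
  mid=-2.19992 |R|=0.55457 →hi
  mid=-2.50793 |R|=0.99210 →hi
  mid=-2.66193 |R|=1.26268 →lo
  mid=-2.58493 |R|=1.12269 →lo
  mid=-2.54643 |R|=1.05625 →lo
  mid=-2.52718 |R|=1.02389 →lo
  mid=-2.51756 |R|=1.00793 →lo
  mid=-2.51274 |R|=1.00000 →hi
  ...
  [-2.51289,-2.51274] ⇒ x*=-2.5127
Stable set (-2.5127, 0).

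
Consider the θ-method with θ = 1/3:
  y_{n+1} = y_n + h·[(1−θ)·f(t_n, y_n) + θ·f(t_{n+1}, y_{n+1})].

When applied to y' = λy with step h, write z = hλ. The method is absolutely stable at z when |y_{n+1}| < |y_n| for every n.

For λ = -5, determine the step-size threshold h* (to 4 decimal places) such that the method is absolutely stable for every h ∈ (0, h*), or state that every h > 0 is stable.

(-6.0000,0); λ=-5 ⇒ h* = (6)/5 = 1.2000.

Set f=λy, z=hλ:
  y_{n+1} = y_n + z·[2/3·y_n + 1/3·y_{n+1}] ⇒ (1 − 1/3z)y_{n+1} = (1 + 2/3z)y_n
  Hence R(z) = (1 + 2/3z)/(1 − 1/3z).

Solve |R(x)|<1 on ℝ⁻.
x=-0.5: |R|=0.5714
R=−1: 1+2/3x = −1+1/3x ⇒ -1/3x=2 ⇒ x=2/(-1/3)=-6.0000
Confirm numerically:
  x=-5.434: |R|=0.93289 <1
  x=-4.097: |R|=0.73186 <1
  x=-2.588: |R|=0.38941 <1
  x=-6.285: |R|=1.03069 >1
  x=-6.231: |R|=1.02502 >1
  x=-6.193: |R|=1.02099 >1
Stable set (-6.0000, 0).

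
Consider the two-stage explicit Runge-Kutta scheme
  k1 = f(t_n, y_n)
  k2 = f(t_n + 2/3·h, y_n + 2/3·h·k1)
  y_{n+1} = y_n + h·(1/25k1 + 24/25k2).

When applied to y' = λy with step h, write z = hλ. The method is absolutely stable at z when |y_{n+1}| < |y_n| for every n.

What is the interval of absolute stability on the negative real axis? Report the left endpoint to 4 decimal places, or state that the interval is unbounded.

With y'=λy (z=hλ):
  k1=λy_n ⇒ h·k1=z·y_n;  k2=λ(1+2/3z)y_n ⇒ h·k2=z(1+2/3z)y_n
  y_{n+1}/y_n = 1 + 1/25z + 24/25z(1+2/3z) = 1 + z + 16/25z²
  so R(z) = 1 + z + 16/25z².

Find x<0 with |R(x)|<1.
x=-0.92: |R|=0.6217
R=1: x+16/25x²=0 ⇒ x=−25/16=-1.5625; min R=1−1/(4·16/25)=0.6094>−1
Confirm numerically:
  x=-1.289: |R|=0.77437 <1
  x=-0.826: |R|=0.61066 <1
  x=-0.756: |R|=0.60978 <1
  x=-0.737: |R|=0.61063 <1
  x=-1.956: |R|=1.49260 >1
  x=-1.802: |R|=1.27621 >1
Interval (-1.5625, 0).

(-1.5625, 0).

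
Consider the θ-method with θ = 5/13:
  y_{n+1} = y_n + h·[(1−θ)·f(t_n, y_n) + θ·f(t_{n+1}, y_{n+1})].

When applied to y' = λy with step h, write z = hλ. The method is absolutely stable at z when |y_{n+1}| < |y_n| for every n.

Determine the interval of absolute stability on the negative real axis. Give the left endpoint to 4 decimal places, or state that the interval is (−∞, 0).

(-8.6667, 0).

Test eqn y'=λy, z=hλ:
  y_{n+1} = y_n + z·[8/13·y_n + 5/13·y_{n+1}] ⇒ (1 − 5/13z)y_{n+1} = (1 + 8/13z)y_n
  so R(z) = (1 + 8/13z)/(1 − 5/13z).

Need |R(x)|<1, x<0.
x=-1.4: |R|=0.0900
R=−1: 1+8/13x = −1+5/13x ⇒ -3/13x=2 ⇒ x=2/(-3/13)=-8.6667
Confirm numerically:
  x=-8.220: |R|=0.97523 <1
  x=-7.321: |R|=0.91862 <1
  x=-4.410: |R|=0.63566 <1
  x=-3.879: |R|=0.55663 <1
  x=-9.075: |R|=1.02099 >1
  x=-9.071: |R|=1.02079 >1
  x=-8.687: |R|=1.00108 >1
Interval (-8.6667, 0).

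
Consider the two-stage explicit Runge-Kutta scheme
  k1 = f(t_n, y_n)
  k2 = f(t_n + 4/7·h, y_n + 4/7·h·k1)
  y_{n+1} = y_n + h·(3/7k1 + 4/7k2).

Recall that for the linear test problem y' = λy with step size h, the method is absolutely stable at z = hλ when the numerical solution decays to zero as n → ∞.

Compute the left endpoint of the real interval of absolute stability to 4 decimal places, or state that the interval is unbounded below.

With y'=λy (z=hλ):
  k1=λy_n ⇒ h·k1=z·y_n;  k2=λ(1+4/7z)y_n ⇒ h·k2=z(1+4/7z)y_n
  y_{n+1}/y_n = 1 + 3/7z + 4/7z(1+4/7z) = 1 + z + 16/49z²
  R(z) = 1 + z + 16/49z².

Need |R(x)|<1, x<0.
x=-0.94: |R|=0.3485
R=1: x+16/49x²=0 ⇒ x=−49/16=-3.0625; min R=1−1/(4·16/49)=0.2344>−1
Confirm numerically:
  x=-2.825: |R|=0.78092 <1
  x=-2.452: |R|=0.51120 <1
  x=-1.641: |R|=0.23831 <1
  x=-3.485: |R|=1.48079 >1
  x=-3.129: |R|=1.06794 >1
Stable set (-3.0625, 0).

z* = -3.0625.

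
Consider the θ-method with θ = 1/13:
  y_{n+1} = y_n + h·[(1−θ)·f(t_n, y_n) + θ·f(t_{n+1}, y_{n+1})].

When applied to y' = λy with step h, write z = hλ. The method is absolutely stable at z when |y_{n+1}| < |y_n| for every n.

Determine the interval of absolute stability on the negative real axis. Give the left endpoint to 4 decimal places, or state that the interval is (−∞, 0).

(-2.3636, 0).

On y'=λy, z=hλ:
  y_{n+1} = y_n + z·[12/13·y_n + 1/13·y_{n+1}] ⇒ (1 − 1/13z)y_{n+1} = (1 + 12/13z)y_n
  R(z) = (1 + 12/13z)/(1 − 1/13z).

Find x<0 with |R(x)|<1.
x=-0.36: |R|=0.6497
R=−1: 1+12/13x = −1+1/13x ⇒ -11/13x=2 ⇒ x=2/(-11/13)=-2.3636
Confirm numerically:
  x=-1.940: |R|=0.68809 <1
  x=-1.929: |R|=0.67975 <1
  x=-1.122: |R|=0.03286 <1
  x=-1.075: |R|=0.00710 <1
  x=-2.899: |R|=1.37040 >1
  x=-2.525: |R|=1.11433 >1
Stable set (-2.3636, 0).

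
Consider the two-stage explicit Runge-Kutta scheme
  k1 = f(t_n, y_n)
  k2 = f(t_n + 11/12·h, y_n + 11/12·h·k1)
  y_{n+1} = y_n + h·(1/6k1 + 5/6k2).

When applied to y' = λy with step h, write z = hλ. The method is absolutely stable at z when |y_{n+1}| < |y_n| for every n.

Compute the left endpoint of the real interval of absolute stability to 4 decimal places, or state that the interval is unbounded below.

left endpoint -1.3091.

Set f=λy, z=hλ:
  k1=λy_n ⇒ h·k1=z·y_n;  k2=λ(1+11/12z)y_n ⇒ h·k2=z(1+11/12z)y_n
  y_{n+1}/y_n = 1 + 1/6z + 5/6z(1+11/12z) = 1 + z + 55/72z²
  Hence R(z) = 1 + z + 55/72z².

Solve |R(x)|<1 on ℝ⁻.
x=-0.34: |R|=0.7483
R=1: x+55/72x²=0 ⇒ x=−72/55=-1.3091; min R=1−1/(4·55/72)=0.6727>−1
Confirm numerically:
  x=-1.209: |R|=0.90756 <1
  x=-0.919: |R|=0.72615 <1
  x=-0.584: |R|=0.67653 <1
  x=-1.562: |R|=1.30177 >1
  x=-1.362: |R|=1.05505 >1
Interval (-1.3091, 0).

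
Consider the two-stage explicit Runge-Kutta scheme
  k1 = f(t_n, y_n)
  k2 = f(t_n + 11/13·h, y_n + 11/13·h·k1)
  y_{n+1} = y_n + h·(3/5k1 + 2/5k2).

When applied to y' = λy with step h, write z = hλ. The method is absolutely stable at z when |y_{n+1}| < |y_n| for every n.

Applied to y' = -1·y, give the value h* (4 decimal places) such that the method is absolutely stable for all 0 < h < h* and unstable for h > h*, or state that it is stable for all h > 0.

Test eqn y'=λy, z=hλ:
  k1=λy_n ⇒ h·k1=z·y_n;  k2=λ(1+11/13z)y_n ⇒ h·k2=z(1+11/13z)y_n
  y_{n+1}/y_n = 1 + 3/5z + 2/5z(1+11/13z) = 1 + z + 22/65z²
  R(z) = 1 + z + 22/65z².

Find x<0 with |R(x)|<1.
x=-0.58: |R|=0.5339
R=1: x+22/65x²=0 ⇒ x=−65/22=-2.9545; min R=1−1/(4·22/65)=0.2614>−1
Confirm numerically:
  x=-1.952: |R|=0.33764 <1
  x=-1.911: |R|=0.32503 <1
  x=-1.365: |R|=0.26563 <1
  x=-1.195: |R|=0.28833 <1
  x=-3.458: |R|=1.58924 >1
  x=-3.067: |R|=1.11673 >1
  x=-3.046: |R|=1.09429 >1
So |R|<1 on (-2.9545, 0).

(-2.9545,0); λ=-1 ⇒ h* = (65/22)/1 = 2.9545.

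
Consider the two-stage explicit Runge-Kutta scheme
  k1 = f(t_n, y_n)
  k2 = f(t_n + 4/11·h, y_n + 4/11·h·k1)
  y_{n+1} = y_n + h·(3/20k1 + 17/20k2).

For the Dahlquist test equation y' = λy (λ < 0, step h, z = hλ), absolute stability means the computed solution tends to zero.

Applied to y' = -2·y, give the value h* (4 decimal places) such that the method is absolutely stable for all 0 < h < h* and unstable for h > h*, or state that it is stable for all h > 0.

(-3.2353,0); λ=-2 ⇒ h* = (55/17)/2 = 1.6176.

Test eqn y'=λy, z=hλ:
  k1=λy_n ⇒ h·k1=z·y_n;  k2=λ(1+4/11z)y_n ⇒ h·k2=z(1+4/11z)y_n
  y_{n+1}/y_n = 1 + 3/20z + 17/20z(1+4/11z) = 1 + z + 17/55z²
  Hence R(z) = 1 + z + 17/55z².

Need |R(x)|<1, x<0.
x=-1.29: |R|=0.2244
R=1: x+17/55x²=0 ⇒ x=−55/17=-3.2353; min R=1−1/(4·17/55)=0.1912>−1
Confirm numerically:
  x=-2.940: |R|=0.73166 <1
  x=-2.695: |R|=0.54993 <1
  x=-2.430: |R|=0.39515 <1
  x=-1.799: |R|=0.20134 <1
  x=-3.766: |R|=1.61776 >1
  x=-3.525: |R|=1.31565 >1
Stable set (-3.2353, 0).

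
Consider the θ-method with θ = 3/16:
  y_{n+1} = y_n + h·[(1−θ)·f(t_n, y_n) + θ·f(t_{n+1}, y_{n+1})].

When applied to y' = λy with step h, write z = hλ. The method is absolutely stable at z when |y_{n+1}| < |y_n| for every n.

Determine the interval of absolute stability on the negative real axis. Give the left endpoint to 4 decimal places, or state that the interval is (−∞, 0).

(-3.2000, 0).

With y'=λy (z=hλ):
  y_{n+1} = y_n + z·[13/16·y_n + 3/16·y_{n+1}] ⇒ (1 − 3/16z)y_{n+1} = (1 + 13/16z)y_n
  ⇒ R(z) = (1 + 13/16z)/(1 − 3/16z).

Need |R(x)|<1, x<0.
x=-0.92: |R|=0.2154
R=−1: 1+13/16x = −1+3/16x ⇒ -5/8x=2 ⇒ x=2/(-5/8)=-3.2000
Confirm numerically:
  x=-3.052: |R|=0.94117 <1
  x=-2.269: |R|=0.59179 <1
  x=-2.132: |R|=0.52313 <1
  x=-1.533: |R|=0.19074 <1
  x=-3.465: |R|=1.10040 >1
  x=-3.455: |R|=1.09672 >1
Interval (-3.2000, 0).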